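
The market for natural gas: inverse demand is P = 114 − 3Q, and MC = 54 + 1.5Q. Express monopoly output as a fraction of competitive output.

The monopolist equates marginal revenue to marginal cost: 114 − 6Q = 54 + 1.5Q, so Q = 8. From demand, P = 90.
Under competition P = MC: 114 − 3Q = 54 + 1.5Q ⇒ Q = 40/3, P = 74.
Ratio Q_m/Q_c = 8/(40/3) = 0.6.

Q_m/Q_c = 0.6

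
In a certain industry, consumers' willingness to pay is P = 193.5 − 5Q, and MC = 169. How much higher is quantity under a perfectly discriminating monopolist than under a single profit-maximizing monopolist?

Quantity rises by 2.45

A monopolist chooses Q where MR = MC. MR = 193.5 − 10Q; setting this equal to 169 gives Q = 2.45 and P = 181.25.
With perfect price discrimination, output is the efficient level Q = 4.9 (where demand meets MC), but every buyer pays their willingness to pay: CS = 0 and PS = total surplus.
Change in quantity: 4.9 − 2.45 = 2.45.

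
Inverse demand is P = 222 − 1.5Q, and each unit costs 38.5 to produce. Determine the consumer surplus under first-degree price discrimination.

CS = 0

Under first-degree price discrimination the firm charges each unit its demand price and produces up to where P = MC, i.e. Q = 367/3. Consumer surplus is zero; producer surplus equals total surplus.
CS = 0.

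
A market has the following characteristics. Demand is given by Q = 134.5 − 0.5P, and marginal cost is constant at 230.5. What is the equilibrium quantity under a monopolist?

Inverting demand: P = 269 − 2Q.
The monopolist equates marginal revenue to marginal cost: 269 − 4Q = 230.5, so Q = 9.625. From demand, P = 249.75.

Q = 9.625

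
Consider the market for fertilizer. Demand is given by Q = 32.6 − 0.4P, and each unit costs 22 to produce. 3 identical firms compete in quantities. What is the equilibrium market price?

Inverting demand: P = 81.5 − 2.5Q.
In a 3-firm Cournot equilibrium, symmetry and the first-order condition give q = (81.5 − 22)/(10) = 5.95. So Q = 17.85 and P = 36.875.

P = 36.875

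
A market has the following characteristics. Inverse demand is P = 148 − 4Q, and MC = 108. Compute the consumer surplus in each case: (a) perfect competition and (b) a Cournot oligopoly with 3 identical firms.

Perfect competition: P = MC = 108, so 148 − 4Q = 108 and Q = 10.
CS = ½·(148 − 108)·10 = 200.
Cournot with 3 identical firms: the symmetric best-response condition is 148 − 16q = 108. Each firm produces q = 2.5, total output Q = 7.5, price P = 118.
CS = ½·(148 − 118)·7.5 = 112.5.

Competition: CS = 200; Cournot: CS = 112.5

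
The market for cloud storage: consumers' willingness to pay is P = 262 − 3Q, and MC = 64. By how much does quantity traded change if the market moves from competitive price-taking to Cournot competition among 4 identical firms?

Quantity traded falls by 13.2

Competitive firms price at marginal cost: P = 64, giving Q = 66.
Cournot with 4 identical firms: the symmetric best-response condition is 262 − 15q = 64. Each firm produces q = 13.2, total output Q = 52.8, price P = 103.6.
Change in quantity traded: 52.8 − 66 = −13.2.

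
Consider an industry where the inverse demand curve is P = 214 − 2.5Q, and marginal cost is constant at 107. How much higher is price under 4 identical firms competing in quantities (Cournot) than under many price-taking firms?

P rises by 21.4

Competitive firms price at marginal cost: P = 107, giving Q = 42.8.
Cournot with 4 identical firms: the symmetric best-response condition is 214 − 12.5q = 107. Each firm produces q = 8.56, total output Q = 34.24, price P = 128.4.
Change in price: 128.4 − 107 = 21.4.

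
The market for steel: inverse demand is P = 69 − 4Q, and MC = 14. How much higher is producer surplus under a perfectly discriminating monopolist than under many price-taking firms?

PS rises by 378.125

Competitive firms price at marginal cost: P = 14, giving Q = 13.75.
PS = (14 − 14)·13.75 = 0.
Under first-degree price discrimination the firm charges each unit its demand price and produces up to where P = MC, i.e. Q = 13.75. Consumer surplus is zero; producer surplus equals total surplus.
PS = ½·(69 − 14)·13.75 = 378.125.
Change in producer surplus: 378.125 − 0 = 378.125.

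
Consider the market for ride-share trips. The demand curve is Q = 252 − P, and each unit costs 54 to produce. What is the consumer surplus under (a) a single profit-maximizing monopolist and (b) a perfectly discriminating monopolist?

Monopoly: CS = 4900.5; Perfect PD: CS = 0

Inverting demand: P = 252 − Q.
A monopolist chooses Q where MR = MC. MR = 252 − 2Q; setting this equal to 54 gives Q = 99 and P = 153.
CS = ½·(252 − 153)·99 = 4900.5.
With perfect price discrimination, output is the efficient level Q = 198 (where demand meets MC), but every buyer pays their willingness to pay: CS = 0 and PS = total surplus.
CS = 0.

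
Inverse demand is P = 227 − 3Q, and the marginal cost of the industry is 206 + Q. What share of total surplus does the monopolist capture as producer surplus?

PS/TS = 0.7

The monopolist equates marginal revenue to marginal cost: 227 − 6Q = 206 + Q, so Q = 3. From demand, P = 218.
CS = ½·(227 − 218)·3 = 13.5.
PS = P·Q − VC(Q) = 218·3 − (206·3 + ½·1·3²) = 31.5.
Share captured = PS/TS = 31.5/45 = 0.7.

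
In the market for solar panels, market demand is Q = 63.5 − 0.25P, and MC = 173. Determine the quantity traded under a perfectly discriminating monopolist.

Q = 20.25

Inverting demand: P = 254 − 4Q.
Under first-degree price discrimination the firm charges each unit its demand price and produces up to where P = MC, i.e. Q = 20.25. Consumer surplus is zero; producer surplus equals total surplus.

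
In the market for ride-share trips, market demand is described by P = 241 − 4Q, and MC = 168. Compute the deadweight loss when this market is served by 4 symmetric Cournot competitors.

Under competition P = MC = 168, so Q = (241 − 168)/4 = 18.25.
With 4 symmetric Cournot firms, each firm's FOC gives 241 − 20q = 168, so q = 3.65, Q = 4·3.65 = 14.6, and P = 182.6.
DWL is the triangle between Q = 14.6 and Q = 18.25: ½·(18.25 − 14.6)·(182.6 − 168) = 26.645.

DWL = 26.645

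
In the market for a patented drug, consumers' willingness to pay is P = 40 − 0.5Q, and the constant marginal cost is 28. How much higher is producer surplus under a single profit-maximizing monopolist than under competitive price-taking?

Perfect competition: P = MC = 28, so 40 − 0.5Q = 28 and Q = 24.
PS = (28 − 28)·24 = 0.
Monopoly sets MR = MC: 40 − Q = 28 ⇒ Q = 12, P = 40 − 0.5·12 = 34.
PS = (34 − 28)·12 = 72.
Change in producer surplus: 72 − 0 = 72.

Producer surplus rises by 72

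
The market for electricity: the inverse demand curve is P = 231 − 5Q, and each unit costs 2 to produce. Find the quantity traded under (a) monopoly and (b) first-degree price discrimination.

Monopoly sets MR = MC: 231 − 10Q = 2 ⇒ Q = 22.9, P = 231 − 5·22.9 = 116.5.
Under first-degree price discrimination the firm charges each unit its demand price and produces up to where P = MC, i.e. Q = 45.8. Consumer surplus is zero; producer surplus equals total surplus.

Monopoly: Q = 22.9; Perfect PD: Q = 45.8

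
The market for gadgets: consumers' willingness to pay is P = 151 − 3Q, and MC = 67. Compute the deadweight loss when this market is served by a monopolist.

DWL = 294

Competitive firms price at marginal cost: P = 67, giving Q = 28.
A monopolist chooses Q where MR = MC. MR = 151 − 6Q; setting this equal to 67 gives Q = 14 and P = 109.
DWL is the triangle between Q = 14 and Q = 28: ½·(28 − 14)·(109 − 67) = 294.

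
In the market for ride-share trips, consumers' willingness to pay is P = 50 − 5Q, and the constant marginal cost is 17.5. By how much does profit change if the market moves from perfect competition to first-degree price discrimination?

Perfect competition: P = MC = 17.5, so 50 − 5Q = 17.5 and Q = 6.5.
Profit = (17.5 − 17.5)·6.5 = 0.
A perfectly discriminating monopolist sells every unit with P(Q) ≥ MC(Q), so output equals the competitive quantity Q = 6.5. Each buyer pays their reservation price, so CS = 0 and the firm captures all surplus.
PS equals the full surplus area, 105.625. Profit = 105.625 = 105.625.
Change in profit: 105.625 − 0 = 105.625.

π rises by 105.625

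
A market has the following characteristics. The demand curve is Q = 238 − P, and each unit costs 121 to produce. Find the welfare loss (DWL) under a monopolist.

DWL = 1711.125

Inverting demand: P = 238 − Q.
Under competition P = MC = 121, so Q = (238 − 121)/1 = 117.
Monopoly sets MR = MC: 238 − 2Q = 121 ⇒ Q = 58.5, P = 238 − 58.5 = 179.5.
DWL is the triangle between Q = 58.5 and Q = 117: ½·(117 − 58.5)·(179.5 − 121) = 1711.125.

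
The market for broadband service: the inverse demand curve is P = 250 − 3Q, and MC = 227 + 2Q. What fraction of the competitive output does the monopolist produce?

Monopoly sets MR = MC: 250 − 6Q = 227 + 2Q ⇒ Q = 2.875, P = 250 − 3·2.875 = 241.375.
Under competition P = MC: 250 − 3Q = 227 + 2Q ⇒ Q = 4.6, P = 236.2.
Ratio Q_m/Q_c = 2.875/4.6 = 0.625.

Q_m/Q_c = 0.625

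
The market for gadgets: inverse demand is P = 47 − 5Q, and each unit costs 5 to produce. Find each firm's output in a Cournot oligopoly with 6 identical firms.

q_i = 1.2

Cournot with 6 identical firms: the symmetric best-response condition is 47 − 35q = 5. Each firm produces q = 1.2, total output Q = 7.2, price P = 11.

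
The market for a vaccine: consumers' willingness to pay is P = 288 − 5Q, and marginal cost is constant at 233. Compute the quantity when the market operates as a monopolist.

Monopoly sets MR = MC: 288 − 10Q = 233 ⇒ Q = 5.5, P = 288 − 5·5.5 = 260.5.

Q = 5.5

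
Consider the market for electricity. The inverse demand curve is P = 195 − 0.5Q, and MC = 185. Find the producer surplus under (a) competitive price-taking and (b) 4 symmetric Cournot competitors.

Competitive firms price at marginal cost: P = 185, giving Q = 20.
PS = (185 − 185)·20 = 0.
Cournot with 4 identical firms: the symmetric best-response condition is 195 − 2.5q = 185. Each firm produces q = 4, total output Q = 16, price P = 187.
PS = (187 − 185)·16 = 32.

Competition: PS = 0; Cournot: PS = 32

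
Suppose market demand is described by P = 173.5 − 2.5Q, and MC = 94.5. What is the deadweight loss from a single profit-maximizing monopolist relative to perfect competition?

Perfect competition: P = MC = 94.5, so 173.5 − 2.5Q = 94.5 and Q = 31.6.
Monopoly sets MR = MC: 173.5 − 5Q = 94.5 ⇒ Q = 15.8, P = 173.5 − 2.5·15.8 = 134.
DWL is the triangle between Q = 15.8 and Q = 31.6: ½·(31.6 − 15.8)·(134 − 94.5) = 312.05.

DWL = 312.05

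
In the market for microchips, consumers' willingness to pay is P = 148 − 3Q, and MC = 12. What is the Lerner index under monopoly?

Lerner index = 0.85

The monopolist equates marginal revenue to marginal cost: 148 − 6Q = 12, so Q = 68/3. From demand, P = 80.
Lerner index = (P − MC)/P = (80 − 12)/80 = 0.85.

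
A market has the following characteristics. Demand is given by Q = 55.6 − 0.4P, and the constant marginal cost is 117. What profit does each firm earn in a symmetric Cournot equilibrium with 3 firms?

Inverting demand: P = 139 − 2.5Q.
Cournot with 3 identical firms: the symmetric best-response condition is 139 − 10q = 117. Each firm produces q = 2.2, total output Q = 6.6, price P = 122.5.
Each firm's profit = (122.5 − 117)·2.2 = 12.1.

π_i = 12.1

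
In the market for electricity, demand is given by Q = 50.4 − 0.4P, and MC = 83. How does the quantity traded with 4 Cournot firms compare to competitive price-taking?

Cournot: Q = 13.76; Competition: Q = 17.2

Inverting demand: P = 126 − 2.5Q.
Cournot with 4 identical firms: the symmetric best-response condition is 126 − 12.5q = 83. Each firm produces q = 3.44, total output Q = 13.76, price P = 91.6.
Perfect competition: P = MC = 83, so 126 − 2.5Q = 83 and Q = 17.2.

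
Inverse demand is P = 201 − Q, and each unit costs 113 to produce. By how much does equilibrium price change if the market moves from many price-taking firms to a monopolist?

Perfect competition: P = MC = 113, so 201 − Q = 113 and Q = 88.
The monopolist equates marginal revenue to marginal cost: 201 − 2Q = 113, so Q = 44. From demand, P = 157.
Change in equilibrium price: 157 − 113 = 44.

P rises by 44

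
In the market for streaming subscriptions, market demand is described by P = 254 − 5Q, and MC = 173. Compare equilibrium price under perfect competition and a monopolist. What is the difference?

Perfect competition: P = MC = 173, so 254 − 5Q = 173 and Q = 16.2.
Monopoly sets MR = MC: 254 − 10Q = 173 ⇒ Q = 8.1, P = 254 − 5·8.1 = 213.5.
Change in equilibrium price: 213.5 − 173 = 40.5.

Equilibrium price rises by 40.5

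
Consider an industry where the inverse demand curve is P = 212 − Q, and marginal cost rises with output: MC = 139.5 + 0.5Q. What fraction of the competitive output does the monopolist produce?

Q_m/Q_c = 0.6

The monopolist equates marginal revenue to marginal cost: 212 − 2Q = 139.5 + 0.5Q, so Q = 29. From demand, P = 183.
Under competition P = MC: 212 − Q = 139.5 + 0.5Q ⇒ Q = 145/3, P = 491/3.
Ratio Q_m/Q_c = 29/(145/3) = 0.6.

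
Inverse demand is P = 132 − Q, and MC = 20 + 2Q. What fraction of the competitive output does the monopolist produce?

The monopolist equates marginal revenue to marginal cost: 132 − 2Q = 20 + 2Q, so Q = 28. From demand, P = 104.
Competitive equilibrium sets price equal to marginal cost: 132 − Q = 20 + 2Q, so Q = 112/3 and P = 284/3.
Ratio Q_m/Q_c = 28/(112/3) = 0.75.

Q_m/Q_c = 0.75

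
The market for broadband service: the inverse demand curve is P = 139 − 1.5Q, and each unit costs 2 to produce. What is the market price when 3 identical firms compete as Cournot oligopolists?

P = 36.25

In a 3-firm Cournot equilibrium, symmetry and the first-order condition give q = (139 − 2)/(6) = 137/6. So Q = 68.5 and P = 36.25.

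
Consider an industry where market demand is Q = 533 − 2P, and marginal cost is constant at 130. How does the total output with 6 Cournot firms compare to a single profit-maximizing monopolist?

Cournot: Q = 234; Monopoly: Q = 136.5

Inverting demand: P = 266.5 − 0.5Q.
In a 6-firm Cournot equilibrium, symmetry and the first-order condition give q = (266.5 − 130)/(3.5) = 39. So Q = 234 and P = 149.5.
The monopolist equates marginal revenue to marginal cost: 266.5 − Q = 130, so Q = 136.5. From demand, P = 198.25.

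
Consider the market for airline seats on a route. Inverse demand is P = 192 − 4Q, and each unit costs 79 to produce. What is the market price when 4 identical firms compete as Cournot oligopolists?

Cournot with 4 identical firms: the symmetric best-response condition is 192 − 20q = 79. Each firm produces q = 5.65, total output Q = 22.6, price P = 101.6.

P = 101.6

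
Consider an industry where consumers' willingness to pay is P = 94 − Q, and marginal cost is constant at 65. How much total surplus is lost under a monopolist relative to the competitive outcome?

Perfect competition: P = MC = 65, so 94 − Q = 65 and Q = 29.
A monopolist chooses Q where MR = MC. MR = 94 − 2Q; setting this equal to 65 gives Q = 14.5 and P = 79.5.
DWL is the triangle between Q = 14.5 and Q = 29: ½·(29 − 14.5)·(79.5 − 65) = 105.125.

DWL = 105.125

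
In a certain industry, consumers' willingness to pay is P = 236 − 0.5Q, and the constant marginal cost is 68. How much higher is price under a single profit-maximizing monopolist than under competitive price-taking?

Under competition P = MC = 68, so Q = (236 − 68)/0.5 = 336.
A monopolist chooses Q where MR = MC. MR = 236 − Q; setting this equal to 68 gives Q = 168 and P = 152.
Change in price: 152 − 68 = 84.

P rises by 84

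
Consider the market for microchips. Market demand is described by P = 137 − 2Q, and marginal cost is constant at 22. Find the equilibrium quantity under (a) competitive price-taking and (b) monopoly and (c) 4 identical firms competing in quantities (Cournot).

Perfect competition: P = MC = 22, so 137 − 2Q = 22 and Q = 57.5.
Monopoly sets MR = MC: 137 − 4Q = 22 ⇒ Q = 28.75, P = 137 − 2·28.75 = 79.5.
Cournot with 4 identical firms: the symmetric best-response condition is 137 − 10q = 22. Each firm produces q = 11.5, total output Q = 46, price P = 45.

Competition: Q = 57.5; Monopoly: Q = 28.75; Cournot: Q = 46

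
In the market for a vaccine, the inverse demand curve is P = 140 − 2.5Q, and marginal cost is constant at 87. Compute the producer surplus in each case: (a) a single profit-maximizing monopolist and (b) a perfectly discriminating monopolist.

Monopoly: PS = 280.9; Perfect PD: PS = 561.8

A monopolist chooses Q where MR = MC. MR = 140 − 5Q; setting this equal to 87 gives Q = 10.6 and P = 113.5.
PS = (113.5 − 87)·10.6 = 280.9.
With perfect price discrimination, output is the efficient level Q = 21.2 (where demand meets MC), but every buyer pays their willingness to pay: CS = 0 and PS = total surplus.
PS = ½·(140 − 87)·21.2 = 561.8.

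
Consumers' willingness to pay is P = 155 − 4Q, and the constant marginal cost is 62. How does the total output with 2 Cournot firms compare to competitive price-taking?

Cournot: Q = 15.5; Competition: Q = 23.25

Cournot with 2 identical firms: the symmetric best-response condition is 155 − 12q = 62. Each firm produces q = 7.75, total output Q = 15.5, price P = 93.
Under competition P = MC = 62, so Q = (155 − 62)/4 = 23.25.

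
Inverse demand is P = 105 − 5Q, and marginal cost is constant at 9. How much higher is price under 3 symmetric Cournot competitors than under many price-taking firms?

Competitive firms price at marginal cost: P = 9, giving Q = 19.2.
Cournot with 3 identical firms: the symmetric best-response condition is 105 − 20q = 9. Each firm produces q = 4.8, total output Q = 14.4, price P = 33.
Change in price: 33 − 9 = 24.

P rises by 24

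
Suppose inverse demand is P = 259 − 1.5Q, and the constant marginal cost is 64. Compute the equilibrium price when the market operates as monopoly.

P = 161.5

The monopolist equates marginal revenue to marginal cost: 259 − 3Q = 64, so Q = 65. From demand, P = 161.5.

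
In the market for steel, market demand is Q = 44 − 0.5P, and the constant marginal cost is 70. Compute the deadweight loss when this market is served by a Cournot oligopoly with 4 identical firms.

Inverting demand: P = 88 − 2Q.
Competitive firms price at marginal cost: P = 70, giving Q = 9.
In a 4-firm Cournot equilibrium, symmetry and the first-order condition give q = (88 − 70)/(10) = 1.8. So Q = 7.2 and P = 73.6.
DWL is the triangle between Q = 7.2 and Q = 9: ½·(9 − 7.2)·(73.6 − 70) = 3.24.

DWL = 3.24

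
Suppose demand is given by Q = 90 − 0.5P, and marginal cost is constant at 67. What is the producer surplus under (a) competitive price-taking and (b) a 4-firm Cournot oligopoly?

Inverting demand: P = 180 − 2Q.
Competitive firms price at marginal cost: P = 67, giving Q = 56.5.
PS = (67 − 67)·56.5 = 0.
Cournot with 4 identical firms: the symmetric best-response condition is 180 − 10q = 67. Each firm produces q = 11.3, total output Q = 45.2, price P = 89.6.
PS = (89.6 − 67)·45.2 = 1021.52.

Competition: PS = 0; Cournot: PS = 1021.52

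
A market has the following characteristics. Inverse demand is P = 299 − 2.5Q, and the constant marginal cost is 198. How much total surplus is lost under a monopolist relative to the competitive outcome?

DWL = 510.05

Competitive firms price at marginal cost: P = 198, giving Q = 40.4.
The monopolist equates marginal revenue to marginal cost: 299 − 5Q = 198, so Q = 20.2. From demand, P = 248.5.
DWL is the triangle between Q = 20.2 and Q = 40.4: ½·(40.4 − 20.2)·(248.5 − 198) = 510.05.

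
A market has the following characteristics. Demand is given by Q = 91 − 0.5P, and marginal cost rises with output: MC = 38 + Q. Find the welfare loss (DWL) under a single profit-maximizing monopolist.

DWL = 552.96

Inverting demand: P = 182 − 2Q.
Competitive equilibrium sets price equal to marginal cost: 182 − 2Q = 38 + Q, so Q = 48 and P = 86.
Monopoly sets MR = MC: 182 − 4Q = 38 + Q ⇒ Q = 28.8, P = 182 − 2·28.8 = 124.4.
CS = ½·(182 − 86)·48 = 2304; PS = (86·48 − 38·48 − ½·1·48²) = 1152; TS = 3456.
CS = ½·(182 − 124.4)·28.8 = 829.44; PS = (124.4·28.8 − 38·28.8 − ½·1·28.8²) = 2073.6; TS = 2903.04.
DWL = 3456 − 2903.04 = 552.96.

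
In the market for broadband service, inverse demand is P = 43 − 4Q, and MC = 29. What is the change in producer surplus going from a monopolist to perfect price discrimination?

The monopolist equates marginal revenue to marginal cost: 43 − 8Q = 29, so Q = 1.75. From demand, P = 36.
PS = (36 − 29)·1.75 = 12.25.
With perfect price discrimination, output is the efficient level Q = 3.5 (where demand meets MC), but every buyer pays their willingness to pay: CS = 0 and PS = total surplus.
PS = ½·(43 − 29)·3.5 = 24.5.
Change in producer surplus: 24.5 − 12.25 = 12.25.

PS rises by 12.25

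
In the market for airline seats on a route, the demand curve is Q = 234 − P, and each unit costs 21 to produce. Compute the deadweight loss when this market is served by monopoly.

DWL = 5671.125

Inverting demand: P = 234 − Q.
Under competition P = MC = 21, so Q = (234 − 21)/1 = 213.
The monopolist equates marginal revenue to marginal cost: 234 − 2Q = 21, so Q = 106.5. From demand, P = 127.5.
DWL is the triangle between Q = 106.5 and Q = 213: ½·(213 − 106.5)·(127.5 − 21) = 5671.125.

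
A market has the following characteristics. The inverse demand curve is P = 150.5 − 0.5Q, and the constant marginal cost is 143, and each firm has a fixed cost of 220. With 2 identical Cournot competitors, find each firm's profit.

With 2 symmetric Cournot firms, each firm's FOC gives 150.5 − 1.5q = 143, so q = 5, Q = 2·5 = 10, and P = 145.5.
Each firm's profit = (145.5 − 143)·5 − 220 = −207.5.

π_i = −207.5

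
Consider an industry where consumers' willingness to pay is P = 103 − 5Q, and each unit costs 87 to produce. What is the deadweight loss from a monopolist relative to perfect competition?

DWL = 6.4

Under competition P = MC = 87, so Q = (103 − 87)/5 = 3.2.
A monopolist chooses Q where MR = MC. MR = 103 − 10Q; setting this equal to 87 gives Q = 1.6 and P = 95.
DWL is the triangle between Q = 1.6 and Q = 3.2: ½·(3.2 − 1.6)·(95 − 87) = 6.4.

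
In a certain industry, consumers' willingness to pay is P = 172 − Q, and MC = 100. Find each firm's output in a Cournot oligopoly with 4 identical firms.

q_i = 14.4

Cournot with 4 identical firms: the symmetric best-response condition is 172 − 5q = 100. Each firm produces q = 14.4, total output Q = 57.6, price P = 114.4.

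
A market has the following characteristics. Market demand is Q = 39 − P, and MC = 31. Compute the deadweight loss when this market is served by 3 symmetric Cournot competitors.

Inverting demand: P = 39 − Q.
Competitive firms price at marginal cost: P = 31, giving Q = 8.
Cournot with 3 identical firms: the symmetric best-response condition is 39 − 4q = 31. Each firm produces q = 2, total output Q = 6, price P = 33.
DWL is the triangle between Q = 6 and Q = 8: ½·(8 − 6)·(33 − 31) = 2.

DWL = 2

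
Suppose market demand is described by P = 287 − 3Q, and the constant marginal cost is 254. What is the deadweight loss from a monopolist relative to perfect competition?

DWL = 45.375

Perfect competition: P = MC = 254, so 287 − 3Q = 254 and Q = 11.
A monopolist chooses Q where MR = MC. MR = 287 − 6Q; setting this equal to 254 gives Q = 5.5 and P = 270.5.
DWL is the triangle between Q = 5.5 and Q = 11: ½·(11 − 5.5)·(270.5 − 254) = 45.375.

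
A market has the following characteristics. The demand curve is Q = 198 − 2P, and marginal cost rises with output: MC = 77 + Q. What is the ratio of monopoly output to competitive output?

Q_m/Q_c = 0.75

Inverting demand: P = 99 − 0.5Q.
A monopolist chooses Q where MR = MC. MR = 99 − Q; setting this equal to 77 + Q gives Q = 11 and P = 93.5.
Competitive equilibrium sets price equal to marginal cost: 99 − 0.5Q = 77 + Q, so Q = 44/3 and P = 275/3.
Ratio Q_m/Q_c = 11/(44/3) = 0.75.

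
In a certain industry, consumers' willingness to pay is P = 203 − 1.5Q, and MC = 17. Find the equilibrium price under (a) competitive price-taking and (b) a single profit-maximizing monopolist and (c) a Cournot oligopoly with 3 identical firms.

Competition: P = 17; Monopoly: P = 110; Cournot: P = 63.5

Perfect competition: P = MC = 17, so 203 − 1.5Q = 17 and Q = 124.
The monopolist equates marginal revenue to marginal cost: 203 − 3Q = 17, so Q = 62. From demand, P = 110.
With 3 symmetric Cournot firms, each firm's FOC gives 203 − 6q = 17, so q = 31, Q = 3·31 = 93, and P = 63.5.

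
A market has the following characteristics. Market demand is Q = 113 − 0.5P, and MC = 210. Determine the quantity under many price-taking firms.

Q = 8

Inverting demand: P = 226 − 2Q.
Under competition P = MC = 210, so Q = (226 − 210)/2 = 8.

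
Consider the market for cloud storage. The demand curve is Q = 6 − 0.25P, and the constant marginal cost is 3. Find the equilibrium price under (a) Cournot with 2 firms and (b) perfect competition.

Cournot: P = 10; Competition: P = 3

Inverting demand: P = 24 − 4Q.
Cournot with 2 identical firms: the symmetric best-response condition is 24 − 12q = 3. Each firm produces q = 1.75, total output Q = 3.5, price P = 10.
Perfect competition: P = MC = 3, so 24 − 4Q = 3 and Q = 5.25.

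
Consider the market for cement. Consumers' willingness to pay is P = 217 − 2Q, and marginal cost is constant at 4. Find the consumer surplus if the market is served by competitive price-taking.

CS = 11342.25

Perfect competition: P = MC = 4, so 217 − 2Q = 4 and Q = 106.5.
CS = ½·(217 − 4)·106.5 = 11342.25.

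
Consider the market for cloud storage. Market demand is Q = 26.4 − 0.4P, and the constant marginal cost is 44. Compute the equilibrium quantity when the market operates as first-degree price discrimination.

Inverting demand: P = 66 − 2.5Q.
Under first-degree price discrimination the firm charges each unit its demand price and produces up to where P = MC, i.e. Q = 8.8. Consumer surplus is zero; producer surplus equals total surplus.

Q = 8.8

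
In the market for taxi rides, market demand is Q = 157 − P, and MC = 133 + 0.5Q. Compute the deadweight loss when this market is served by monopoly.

Inverting demand: P = 157 − Q.
Competitive equilibrium sets price equal to marginal cost: 157 − Q = 133 + 0.5Q, so Q = 16 and P = 141.
A monopolist chooses Q where MR = MC. MR = 157 − 2Q; setting this equal to 133 + 0.5Q gives Q = 9.6 and P = 147.4.
CS = ½·(157 − 141)·16 = 128; PS = (141·16 − 133·16 − ½·0.5·16²) = 64; TS = 192.
CS = ½·(157 − 147.4)·9.6 = 46.08; PS = (147.4·9.6 − 133·9.6 − ½·0.5·9.6²) = 115.2; TS = 161.28.
DWL = 192 − 161.28 = 30.72.

DWL = 30.72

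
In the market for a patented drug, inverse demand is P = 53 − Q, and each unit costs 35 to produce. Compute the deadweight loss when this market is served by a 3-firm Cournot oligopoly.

DWL = 10.125

Competitive firms price at marginal cost: P = 35, giving Q = 18.
Cournot with 3 identical firms: the symmetric best-response condition is 53 − 4q = 35. Each firm produces q = 4.5, total output Q = 13.5, price P = 39.5.
DWL is the triangle between Q = 13.5 and Q = 18: ½·(18 − 13.5)·(39.5 − 35) = 10.125.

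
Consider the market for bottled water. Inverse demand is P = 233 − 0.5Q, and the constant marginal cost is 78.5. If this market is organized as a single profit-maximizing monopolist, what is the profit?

Profit = 11935.125

A monopolist chooses Q where MR = MC. MR = 233 − Q; setting this equal to 78.5 gives Q = 154.5 and P = 155.75.
Profit = (155.75 − 78.5)·154.5 = 11935.125.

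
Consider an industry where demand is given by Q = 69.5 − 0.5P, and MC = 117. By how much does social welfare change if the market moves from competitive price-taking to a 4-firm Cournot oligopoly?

TS falls by 4.84

Inverting demand: P = 139 − 2Q.
Under competition P = MC = 117, so Q = (139 − 117)/2 = 11.
CS = ½·(139 − 117)·11 = 121; PS = (117 − 117)·11 = 0; TS = 121.
With 4 symmetric Cournot firms, each firm's FOC gives 139 − 10q = 117, so q = 2.2, Q = 4·2.2 = 8.8, and P = 121.4.
CS = ½·(139 − 121.4)·8.8 = 77.44; PS = (121.4 − 117)·8.8 = 38.72; TS = 116.16.
Change in social welfare: 116.16 − 121 = −4.84.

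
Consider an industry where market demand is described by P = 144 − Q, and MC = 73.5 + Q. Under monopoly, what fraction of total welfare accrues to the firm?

The monopolist equates marginal revenue to marginal cost: 144 − 2Q = 73.5 + Q, so Q = 23.5. From demand, P = 120.5.
CS = ½·(144 − 120.5)·23.5 = 276.125.
PS = P·Q − VC(Q) = 120.5·23.5 − (73.5·23.5 + ½·1·23.5²) = 828.375.
Share captured = PS/TS = 828.375/1104.5 = 0.75.

PS/TS = 0.75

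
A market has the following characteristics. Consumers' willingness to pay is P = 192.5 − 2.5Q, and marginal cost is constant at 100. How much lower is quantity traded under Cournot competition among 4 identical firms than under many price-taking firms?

Quantity traded falls by 7.4

Perfect competition: P = MC = 100, so 192.5 − 2.5Q = 100 and Q = 37.
In a 4-firm Cournot equilibrium, symmetry and the first-order condition give q = (192.5 − 100)/(12.5) = 7.4. So Q = 29.6 and P = 118.5.
Change in quantity traded: 29.6 − 37 = −7.4.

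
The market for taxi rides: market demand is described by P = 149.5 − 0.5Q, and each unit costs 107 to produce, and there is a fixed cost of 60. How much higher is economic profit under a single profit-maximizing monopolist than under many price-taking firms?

Under competition P = MC = 107, so Q = (149.5 − 107)/0.5 = 85.
Profit = (107 − 107)·85 − 60 = −60.
Monopoly sets MR = MC: 149.5 − Q = 107 ⇒ Q = 42.5, P = 149.5 − 0.5·42.5 = 128.25.
Profit = (128.25 − 107)·42.5 − 60 = 843.125.
Change in economic profit: 843.125 − −60 = 903.125.

Economic profit rises by 903.125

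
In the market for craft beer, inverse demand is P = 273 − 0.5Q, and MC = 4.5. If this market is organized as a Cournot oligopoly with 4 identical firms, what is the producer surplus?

In a 4-firm Cournot equilibrium, symmetry and the first-order condition give q = (273 − 4.5)/(2.5) = 107.4. So Q = 429.6 and P = 58.2.
PS = (58.2 − 4.5)·429.6 = 23069.52.

PS = 23069.52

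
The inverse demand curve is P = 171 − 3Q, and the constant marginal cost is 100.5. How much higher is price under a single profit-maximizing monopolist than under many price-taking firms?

P rises by 35.25

Competitive firms price at marginal cost: P = 100.5, giving Q = 23.5.
The monopolist equates marginal revenue to marginal cost: 171 − 6Q = 100.5, so Q = 11.75. From demand, P = 135.75.
Change in price: 135.75 − 100.5 = 35.25.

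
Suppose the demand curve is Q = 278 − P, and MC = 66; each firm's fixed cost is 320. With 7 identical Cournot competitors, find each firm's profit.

π_i = 382.25

Inverting demand: P = 278 − Q.
In a 7-firm Cournot equilibrium, symmetry and the first-order condition give q = (278 − 66)/(8) = 26.5. So Q = 185.5 and P = 92.5.
Each firm's profit = (92.5 − 66)·26.5 − 320 = 382.25.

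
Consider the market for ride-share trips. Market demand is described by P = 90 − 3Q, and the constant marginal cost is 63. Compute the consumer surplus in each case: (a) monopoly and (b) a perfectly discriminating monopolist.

Monopoly sets MR = MC: 90 − 6Q = 63 ⇒ Q = 4.5, P = 90 − 3·4.5 = 76.5.
CS = ½·(90 − 76.5)·4.5 = 30.375.
Under first-degree price discrimination the firm charges each unit its demand price and produces up to where P = MC, i.e. Q = 9. Consumer surplus is zero; producer surplus equals total surplus.
CS = 0.

Monopoly: CS = 30.375; Perfect PD: CS = 0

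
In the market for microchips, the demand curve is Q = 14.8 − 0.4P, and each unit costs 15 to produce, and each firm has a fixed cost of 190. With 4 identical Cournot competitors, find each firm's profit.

π_i = −182.256

Inverting demand: P = 37 − 2.5Q.
With 4 symmetric Cournot firms, each firm's FOC gives 37 − 12.5q = 15, so q = 1.76, Q = 4·1.76 = 7.04, and P = 19.4.
Each firm's profit = (19.4 − 15)·1.76 − 190 = −182.256.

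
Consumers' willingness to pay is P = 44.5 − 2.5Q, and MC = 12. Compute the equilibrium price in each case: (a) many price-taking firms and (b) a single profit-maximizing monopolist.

Competitive firms price at marginal cost: P = 12, giving Q = 13.
A monopolist chooses Q where MR = MC. MR = 44.5 − 5Q; setting this equal to 12 gives Q = 6.5 and P = 28.25.

Competition: P = 12; Monopoly: P = 28.25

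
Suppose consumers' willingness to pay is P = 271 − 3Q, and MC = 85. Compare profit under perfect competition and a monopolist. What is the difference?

Perfect competition: P = MC = 85, so 271 − 3Q = 85 and Q = 62.
Profit = (85 − 85)·62 = 0.
Monopoly sets MR = MC: 271 − 6Q = 85 ⇒ Q = 31, P = 271 − 3·31 = 178.
Profit = (178 − 85)·31 = 2883.
Change in profit: 2883 − 0 = 2883.

Profit rises by 2883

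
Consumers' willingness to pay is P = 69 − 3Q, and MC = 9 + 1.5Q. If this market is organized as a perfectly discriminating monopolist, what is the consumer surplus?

CS = 0

With perfect price discrimination, output is the efficient level Q = 40/3 (where demand meets MC), but every buyer pays their willingness to pay: CS = 0 and PS = total surplus.
CS = 0.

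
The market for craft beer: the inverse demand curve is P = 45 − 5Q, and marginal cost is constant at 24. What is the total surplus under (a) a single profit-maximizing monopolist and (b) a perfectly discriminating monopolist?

Monopoly: TS = 33.075; Perfect PD: TS = 44.1

A monopolist chooses Q where MR = MC. MR = 45 − 10Q; setting this equal to 24 gives Q = 2.1 and P = 34.5.
CS = ½·(45 − 34.5)·2.1 = 11.025; PS = (34.5 − 24)·2.1 = 22.05; TS = 33.075.
Under first-degree price discrimination the firm charges each unit its demand price and produces up to where P = MC, i.e. Q = 4.2. Consumer surplus is zero; producer surplus equals total surplus.
TS = 44.1 (equal to competitive TS).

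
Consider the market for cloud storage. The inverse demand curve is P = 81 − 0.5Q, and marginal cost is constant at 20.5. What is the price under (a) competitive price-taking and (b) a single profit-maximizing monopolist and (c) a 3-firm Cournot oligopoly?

Competition: P = 20.5; Monopoly: P = 50.75; Cournot: P = 35.625

Perfect competition: P = MC = 20.5, so 81 − 0.5Q = 20.5 and Q = 121.
The monopolist equates marginal revenue to marginal cost: 81 − Q = 20.5, so Q = 60.5. From demand, P = 50.75.
In a 3-firm Cournot equilibrium, symmetry and the first-order condition give q = (81 − 20.5)/(2) = 30.25. So Q = 90.75 and P = 35.625.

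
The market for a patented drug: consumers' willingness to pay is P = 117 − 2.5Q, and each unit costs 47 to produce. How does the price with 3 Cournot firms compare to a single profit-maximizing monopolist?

With 3 symmetric Cournot firms, each firm's FOC gives 117 − 10q = 47, so q = 7, Q = 3·7 = 21, and P = 64.5.
Monopoly sets MR = MC: 117 − 5Q = 47 ⇒ Q = 14, P = 117 − 2.5·14 = 82.

Cournot: P = 64.5; Monopoly: P = 82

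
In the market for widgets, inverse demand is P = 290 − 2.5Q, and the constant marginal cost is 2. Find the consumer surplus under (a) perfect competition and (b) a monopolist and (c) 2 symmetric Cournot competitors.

Competition: CS = 16588.8; Monopoly: CS = 4147.2; Cournot: CS = 7372.8

Perfect competition: P = MC = 2, so 290 − 2.5Q = 2 and Q = 115.2.
CS = ½·(290 − 2)·115.2 = 16588.8.
Monopoly sets MR = MC: 290 − 5Q = 2 ⇒ Q = 57.6, P = 290 − 2.5·57.6 = 146.
CS = ½·(290 − 146)·57.6 = 4147.2.
With 2 symmetric Cournot firms, each firm's FOC gives 290 − 7.5q = 2, so q = 38.4, Q = 2·38.4 = 76.8, and P = 98.
CS = ½·(290 − 98)·76.8 = 7372.8.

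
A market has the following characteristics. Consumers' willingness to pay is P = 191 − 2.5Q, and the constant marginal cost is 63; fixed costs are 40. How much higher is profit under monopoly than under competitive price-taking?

Perfect competition: P = MC = 63, so 191 − 2.5Q = 63 and Q = 51.2.
Profit = (63 − 63)·51.2 − 40 = −40.
A monopolist chooses Q where MR = MC. MR = 191 − 5Q; setting this equal to 63 gives Q = 25.6 and P = 127.
Profit = (127 − 63)·25.6 − 40 = 1598.4.
Change in profit: 1598.4 − −40 = 1638.4.

Profit rises by 1638.4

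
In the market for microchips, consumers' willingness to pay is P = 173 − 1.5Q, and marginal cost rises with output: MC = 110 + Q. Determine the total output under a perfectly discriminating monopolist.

Q = 25.2

With perfect price discrimination, output is the efficient level Q = 25.2 (where demand meets MC), but every buyer pays their willingness to pay: CS = 0 and PS = total surplus.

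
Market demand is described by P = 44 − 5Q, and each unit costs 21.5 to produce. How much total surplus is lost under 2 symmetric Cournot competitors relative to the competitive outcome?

DWL = 5.625

Competitive firms price at marginal cost: P = 21.5, giving Q = 4.5.
Cournot with 2 identical firms: the symmetric best-response condition is 44 − 15q = 21.5. Each firm produces q = 1.5, total output Q = 3, price P = 29.
DWL is the triangle between Q = 3 and Q = 4.5: ½·(4.5 − 3)·(29 − 21.5) = 5.625.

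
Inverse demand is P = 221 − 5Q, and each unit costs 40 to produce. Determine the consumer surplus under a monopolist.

Monopoly sets MR = MC: 221 − 10Q = 40 ⇒ Q = 18.1, P = 221 − 5·18.1 = 130.5.
CS = ½·(221 − 130.5)·18.1 = 819.025.

CS = 819.025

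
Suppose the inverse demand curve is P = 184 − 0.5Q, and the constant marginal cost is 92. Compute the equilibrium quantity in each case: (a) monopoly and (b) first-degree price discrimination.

Monopoly: Q = 92; Perfect PD: Q = 184

Monopoly sets MR = MC: 184 − Q = 92 ⇒ Q = 92, P = 184 − 0.5·92 = 138.
With perfect price discrimination, output is the efficient level Q = 184 (where demand meets MC), but every buyer pays their willingness to pay: CS = 0 and PS = total surplus.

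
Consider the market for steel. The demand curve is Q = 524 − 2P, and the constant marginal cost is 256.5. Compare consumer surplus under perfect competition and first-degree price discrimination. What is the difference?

Inverting demand: P = 262 − 0.5Q.
Competitive firms price at marginal cost: P = 256.5, giving Q = 11.
CS = ½·(262 − 256.5)·11 = 30.25.
With perfect price discrimination, output is the efficient level Q = 11 (where demand meets MC), but every buyer pays their willingness to pay: CS = 0 and PS = total surplus.
CS = 0.
Change in consumer surplus: 0 − 30.25 = −30.25.

Consumer surplus falls by 30.25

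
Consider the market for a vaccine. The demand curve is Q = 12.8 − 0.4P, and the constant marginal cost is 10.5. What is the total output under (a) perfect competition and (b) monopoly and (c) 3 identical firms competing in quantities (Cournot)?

Inverting demand: P = 32 − 2.5Q.
Under competition P = MC = 10.5, so Q = (32 − 10.5)/2.5 = 8.6.
A monopolist chooses Q where MR = MC. MR = 32 − 5Q; setting this equal to 10.5 gives Q = 4.3 and P = 21.25.
In a 3-firm Cournot equilibrium, symmetry and the first-order condition give q = (32 − 10.5)/(10) = 2.15. So Q = 6.45 and P = 15.875.

Competition: Q = 8.6; Monopoly: Q = 4.3; Cournot: Q = 6.45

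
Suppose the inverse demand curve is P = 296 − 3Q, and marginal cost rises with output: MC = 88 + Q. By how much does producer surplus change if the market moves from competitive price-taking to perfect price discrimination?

Producer surplus rises by 4056

Competitive equilibrium sets price equal to marginal cost: 296 − 3Q = 88 + Q, so Q = 52 and P = 140.
PS = P·Q − VC(Q) = 140·52 − (88·52 + ½·1·52²) = 1352.
Under first-degree price discrimination the firm charges each unit its demand price and produces up to where P = MC, i.e. Q = 52. Consumer surplus is zero; producer surplus equals total surplus.
PS = ½·(296 − 88)·52 = 5408.
Change in producer surplus: 5408 − 1352 = 4056.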